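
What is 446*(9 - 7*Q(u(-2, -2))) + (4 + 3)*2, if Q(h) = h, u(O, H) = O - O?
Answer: 4028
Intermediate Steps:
u(O, H) = 0
446*(9 - 7*Q(u(-2, -2))) + (4 + 3)*2 = 446*(9 - 7*0) + (4 + 3)*2 = 446*(9 + 0) + 7*2 = 446*9 + 14 = 4014 + 14 = 4028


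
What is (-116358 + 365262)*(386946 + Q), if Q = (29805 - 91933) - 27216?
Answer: 74074328208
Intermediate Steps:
Q = -89344 (Q = -62128 - 27216 = -89344)
(-116358 + 365262)*(386946 + Q) = (-116358 + 365262)*(386946 - 89344) = 248904*297602 = 74074328208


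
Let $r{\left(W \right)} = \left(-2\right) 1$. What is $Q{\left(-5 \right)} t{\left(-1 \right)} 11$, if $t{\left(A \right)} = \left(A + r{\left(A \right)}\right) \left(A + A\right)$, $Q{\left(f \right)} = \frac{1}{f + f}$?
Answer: $- \frac{33}{5} \approx -6.6$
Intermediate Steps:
$Q{\left(f \right)} = \frac{1}{2 f}$
$r{\left(W \right)} = -2$
$t{\left(A \right)} = 2 A \left(-2 + A\right)$ ($t{\left(A \right)} = \left(A - 2\right) \left(A + A\right) = \left(-2 + A\right) 2 A = 2 A \left(-2 + A\right)$)
$Q{\left(-5 \right)} t{\left(-1 \right)} 11 = \frac{1}{2 \left(-5\right)} 2 \left(-1\right) \left(-2 - 1\right) 11 = \frac{1}{2} \left(- \frac{1}{5}\right) 2 \left(-1\right) \left(-3\right) 11 = \left(- \frac{1}{10}\right) 6 \cdot 11 = \left(- \frac{3}{5}\right) 11 = - \frac{33}{5}$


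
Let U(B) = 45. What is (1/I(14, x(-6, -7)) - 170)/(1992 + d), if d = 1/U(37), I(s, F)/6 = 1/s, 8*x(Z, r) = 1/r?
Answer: -7545/89641 ≈ -0.084169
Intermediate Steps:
x(Z, r) = 1/(8*r)
I(s, F) = 6/s
d = 1/45 ≈ 0.022222
(1/I(14, x(-6, -7)) - 170)/(1992 + d) = (1/(6/14) - 170)/(1992 + 1/45) = (1/(6*(1/14)) - 170)/(89641/45) = (1/(3/7) - 170)*(45/89641) = (7/3 - 170)*(45/89641) = -503/3*45/89641 = -7545/89641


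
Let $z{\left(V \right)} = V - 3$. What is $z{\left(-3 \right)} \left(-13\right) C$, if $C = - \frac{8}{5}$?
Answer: $- \frac{624}{5} \approx -124.8$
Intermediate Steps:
$z{\left(V \right)} = -3 + V$
$C = - \frac{8}{5}$ ($C = \left(-8\right) \frac{1}{5} = - \frac{8}{5} \approx -1.6$)
$z{\left(-3 \right)} \left(-13\right) C = \left(-3 - 3\right) \left(-13\right) \left(- \frac{8}{5}\right) = \left(-6\right) \left(-13\right) \left(- \frac{8}{5}\right) = 78 \left(- \frac{8}{5}\right) = - \frac{624}{5}$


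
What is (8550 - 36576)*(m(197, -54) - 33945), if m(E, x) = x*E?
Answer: 1249483158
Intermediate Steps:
m(E, x) = E*x
(8550 - 36576)*(m(197, -54) - 33945) = (8550 - 36576)*(197*(-54) - 33945) = -28026*(-10638 - 33945) = -28026*(-44583) = 1249483158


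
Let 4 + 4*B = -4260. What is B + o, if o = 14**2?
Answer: -870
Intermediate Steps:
B = -1066 (B = -1 + (1/4)*(-4260) = -1 - 1065 = -1066)
o = 196
B + o = -1066 + 196 = -870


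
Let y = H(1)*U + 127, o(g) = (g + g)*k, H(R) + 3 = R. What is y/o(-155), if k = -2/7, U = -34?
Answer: 273/124 ≈ 2.2016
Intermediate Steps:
k = -2/7 (k = -2*⅐ = -2/7 ≈ -0.28571)
H(R) = -3 + R
o(g) = -4*g/7 (o(g) = (g + g)*(-2/7) = (2*g)*(-2/7) = -4*g/7)
y = 195 (y = (-3 + 1)*(-34) + 127 = -2*(-34) + 127 = 68 + 127 = 195)
y/o(-155) = 195/((-4/7*(-155))) = 195/(620/7) = 195*(7/620) = 273/124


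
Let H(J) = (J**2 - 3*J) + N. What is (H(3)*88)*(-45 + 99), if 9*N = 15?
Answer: 7920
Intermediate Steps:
N = 5/3 (N = (1/9)*15 = 5/3 ≈ 1.6667)
H(J) = 5/3 + J**2 - 3*J (H(J) = (J**2 - 3*J) + 5/3 = 5/3 + J**2 - 3*J)
(H(3)*88)*(-45 + 99) = ((5/3 + 3**2 - 3*3)*88)*(-45 + 99) = ((5/3 + 9 - 9)*88)*54 = ((5/3)*88)*54 = (440/3)*54 = 7920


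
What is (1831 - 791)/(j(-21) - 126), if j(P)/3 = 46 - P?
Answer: 208/15 ≈ 13.867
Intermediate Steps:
j(P) = 138 - 3*P (j(P) = 3*(46 - P) = 138 - 3*P)
(1831 - 791)/(j(-21) - 126) = (1831 - 791)/((138 - 3*(-21)) - 126) = 1040/((138 + 63) - 126) = 1040/(201 - 126) = 1040/75 = 1040*(1/75) = 208/15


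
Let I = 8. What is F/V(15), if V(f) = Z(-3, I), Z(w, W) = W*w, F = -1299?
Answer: 433/8 ≈ 54.125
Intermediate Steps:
V(f) = -24 (V(f) = 8*(-3) = -24)
F/V(15) = -1299/(-24) = -1299*(-1/24) = 433/8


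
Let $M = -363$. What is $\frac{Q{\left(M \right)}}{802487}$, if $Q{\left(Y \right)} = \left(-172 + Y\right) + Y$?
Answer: $- \frac{898}{802487} \approx -0.001119$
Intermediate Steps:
$Q{\left(Y \right)} = -172 + 2 Y$
$\frac{Q{\left(M \right)}}{802487} = \frac{-172 + 2 \left(-363\right)}{802487} = \left(-172 - 726\right) \frac{1}{802487} = \left(-898\right) \frac{1}{802487} = - \frac{898}{802487}$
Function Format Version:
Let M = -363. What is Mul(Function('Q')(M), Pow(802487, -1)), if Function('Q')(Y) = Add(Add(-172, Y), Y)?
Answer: Rational(-898, 802487) ≈ -0.0011190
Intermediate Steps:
Function('Q')(Y) = Add(-172, Mul(2, Y))
Mul(Function('Q')(M), Pow(802487, -1)) = Mul(Add(-172, Mul(2, -363)), Pow(802487, -1)) = Mul(Add(-172, -726), Rational(1, 802487)) = Mul(-898, Rational(1, 802487)) = Rational(-898, 802487)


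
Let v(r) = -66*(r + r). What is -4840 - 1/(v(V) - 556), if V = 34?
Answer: -24412959/5044 ≈ -4840.0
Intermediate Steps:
v(r) = -132*r
-4840 - 1/(v(V) - 556) = -4840 - 1/(-132*34 - 556) = -4840 - 1/(-4488 - 556) = -4840 - 1/(-5044) = -4840 - 1*(-1/5044) = -4840 + 1/5044 = -24412959/5044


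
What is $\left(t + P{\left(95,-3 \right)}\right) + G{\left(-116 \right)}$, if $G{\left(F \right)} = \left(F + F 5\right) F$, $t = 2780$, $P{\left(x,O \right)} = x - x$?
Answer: $83516$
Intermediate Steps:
$P{\left(x,O \right)} = 0$
$G{\left(F \right)} = 6 F^{2}$ ($G{\left(F \right)} = \left(F + 5 F\right) F = 6 F F = 6 F^{2}$)
$\left(t + P{\left(95,-3 \right)}\right) + G{\left(-116 \right)} = \left(2780 + 0\right) + 6 \left(-116\right)^{2} = 2780 + 6 \cdot 13456 = 2780 + 80736 = 83516$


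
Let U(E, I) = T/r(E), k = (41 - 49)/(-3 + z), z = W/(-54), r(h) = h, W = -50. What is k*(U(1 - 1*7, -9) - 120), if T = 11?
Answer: -6579/14 ≈ -469.93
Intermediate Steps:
z = 25/27 (z = -50/(-54) = -50*(-1/54) = 25/27 ≈ 0.92593)
k = 27/7 (k = (41 - 49)/(-3 + 25/27) = -8/(-56/27) = -8*(-27/56) = 27/7 ≈ 3.8571)
U(E, I) = 11/E
k*(U(1 - 1*7, -9) - 120) = 27*(11/(1 - 1*7) - 120)/7 = 27*(11/(1 - 7) - 120)/7 = 27*(11/(-6) - 120)/7 = 27*(11*(-⅙) - 120)/7 = 27*(-11/6 - 120)/7 = (27/7)*(-731/6) = -6579/14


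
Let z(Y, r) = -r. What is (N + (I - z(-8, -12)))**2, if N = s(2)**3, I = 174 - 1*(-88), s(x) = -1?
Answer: 62001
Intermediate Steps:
I = 262 (I = 174 + 88 = 262)
N = -1 (N = (-1)**3 = -1)
(N + (I - z(-8, -12)))**2 = (-1 + (262 - (-1)*(-12)))**2 = (-1 + (262 - 1*12))**2 = (-1 + (262 - 12))**2 = (-1 + 250)**2 = 249**2 = 62001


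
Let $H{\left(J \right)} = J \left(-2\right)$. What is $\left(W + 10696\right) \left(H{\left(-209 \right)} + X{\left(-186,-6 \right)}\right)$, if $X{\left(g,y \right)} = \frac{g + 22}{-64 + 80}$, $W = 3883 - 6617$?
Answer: $\frac{6493011}{2} \approx 3.2465 \cdot 10^{6}$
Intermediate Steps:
$W = -2734$
$X{\left(g,y \right)} = \frac{11}{8} + \frac{g}{16}$ ($X{\left(g,y \right)} = \frac{22 + g}{16} = \left(22 + g\right) \frac{1}{16} = \frac{11}{8} + \frac{g}{16}$)
$H{\left(J \right)} = - 2 J$
$\left(W + 10696\right) \left(H{\left(-209 \right)} + X{\left(-186,-6 \right)}\right) = \left(-2734 + 10696\right) \left(\left(-2\right) \left(-209\right) + \left(\frac{11}{8} + \frac{1}{16} \left(-186\right)\right)\right) = 7962 \left(418 + \left(\frac{11}{8} - \frac{93}{8}\right)\right) = 7962 \left(418 - \frac{41}{4}\right) = 7962 \cdot \frac{1631}{4} = \frac{6493011}{2}$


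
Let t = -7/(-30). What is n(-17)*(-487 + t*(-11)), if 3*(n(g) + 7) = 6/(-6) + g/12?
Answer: 4127047/1080 ≈ 3821.3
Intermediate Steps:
t = 7/30 (t = -7*(-1/30) = 7/30 ≈ 0.23333)
n(g) = -22/3 + g/36 (n(g) = -7 + (6/(-6) + g/12)/3 = -7 + (6*(-⅙) + g*(1/12))/3 = -7 + (-1 + g/12)/3 = -7 + (-⅓ + g/36) = -22/3 + g/36)
n(-17)*(-487 + t*(-11)) = (-22/3 + (1/36)*(-17))*(-487 + (7/30)*(-11)) = (-22/3 - 17/36)*(-487 - 77/30) = -281/36*(-14687/30) = 4127047/1080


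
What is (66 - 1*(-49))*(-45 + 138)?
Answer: 10695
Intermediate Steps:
(66 - 1*(-49))*(-45 + 138) = (66 + 49)*93 = 115*93 = 10695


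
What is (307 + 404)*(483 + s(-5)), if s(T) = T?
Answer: 339858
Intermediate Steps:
(307 + 404)*(483 + s(-5)) = (307 + 404)*(483 - 5) = 711*478 = 339858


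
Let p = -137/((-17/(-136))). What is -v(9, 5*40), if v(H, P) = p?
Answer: 1096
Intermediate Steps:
p = -1096 (p = -137/((-17*(-1/136))) = -137/1/8 = -137*8 = -1096)
v(H, P) = -1096
-v(9, 5*40) = -1*(-1096) = 1096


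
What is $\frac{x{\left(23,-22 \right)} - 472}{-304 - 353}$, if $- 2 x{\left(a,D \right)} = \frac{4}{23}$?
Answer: $\frac{10858}{15111} \approx 0.71855$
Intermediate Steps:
$x{\left(a,D \right)} = - \frac{2}{23}$ ($x{\left(a,D \right)} = - \frac{4 \cdot \frac{1}{23}}{2} = \left(- \frac{1}{2}\right) \frac{4}{23} = - \frac{2}{23}$)
$\frac{x{\left(23,-22 \right)} - 472}{-304 - 353} = \frac{- \frac{2}{23} - 472}{-304 - 353} = - \frac{10858}{23 \left(-657\right)} = \left(- \frac{10858}{23}\right) \left(- \frac{1}{657}\right) = \frac{10858}{15111}$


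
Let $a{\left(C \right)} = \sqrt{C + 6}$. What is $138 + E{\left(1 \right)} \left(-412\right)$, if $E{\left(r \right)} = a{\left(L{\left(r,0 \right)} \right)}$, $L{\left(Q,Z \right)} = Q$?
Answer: $138 - 412 \sqrt{7} \approx -952.05$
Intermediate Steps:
$a{\left(C \right)} = \sqrt{6 + C}$
$E{\left(r \right)} = \sqrt{6 + r}$
$138 + E{\left(1 \right)} \left(-412\right) = 138 + \sqrt{6 + 1} \left(-412\right) = 138 + \sqrt{7} \left(-412\right) = 138 - 412 \sqrt{7}$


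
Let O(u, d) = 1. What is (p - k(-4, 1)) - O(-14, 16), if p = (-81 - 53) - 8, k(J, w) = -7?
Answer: -136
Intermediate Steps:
p = -142 (p = -134 - 8 = -142)
(p - k(-4, 1)) - O(-14, 16) = (-142 - 1*(-7)) - 1*1 = (-142 + 7) - 1 = -135 - 1 = -136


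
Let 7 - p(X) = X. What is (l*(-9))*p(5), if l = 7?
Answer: -126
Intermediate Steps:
p(X) = 7 - X
(l*(-9))*p(5) = (7*(-9))*(7 - 1*5) = -63*(7 - 5) = -63*2 = -126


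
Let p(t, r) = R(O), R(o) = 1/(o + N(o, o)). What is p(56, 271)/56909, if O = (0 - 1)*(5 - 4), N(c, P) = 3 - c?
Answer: 1/170727 ≈ 5.8573e-6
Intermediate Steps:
O = -1 (O = -1*1 = -1)
R(o) = ⅓ (R(o) = 1/(o + (3 - o)) = 1/3 = ⅓)
p(t, r) = ⅓
p(56, 271)/56909 = (⅓)/56909 = (⅓)*(1/56909) = 1/170727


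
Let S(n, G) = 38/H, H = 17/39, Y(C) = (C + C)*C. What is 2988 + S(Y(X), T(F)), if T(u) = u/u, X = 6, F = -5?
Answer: 52278/17 ≈ 3075.2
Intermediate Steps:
Y(C) = 2*C² (Y(C) = (2*C)*C = 2*C²)
T(u) = 1
H = 17/39 (H = 17*(1/39) = 17/39 ≈ 0.43590)
S(n, G) = 1482/17 (S(n, G) = 38/(17/39) = 38*(39/17) = 1482/17)
2988 + S(Y(X), T(F)) = 2988 + 1482/17 = 52278/17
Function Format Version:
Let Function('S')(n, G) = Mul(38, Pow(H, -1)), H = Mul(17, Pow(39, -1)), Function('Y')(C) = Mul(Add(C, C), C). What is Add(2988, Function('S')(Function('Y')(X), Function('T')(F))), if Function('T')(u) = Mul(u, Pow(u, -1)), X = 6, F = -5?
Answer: Rational(52278, 17) ≈ 3075.2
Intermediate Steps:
Function('Y')(C) = Mul(2, Pow(C, 2)) (Function('Y')(C) = Mul(Mul(2, C), C) = Mul(2, Pow(C, 2)))
Function('T')(u) = 1
H = Rational(17, 39) (H = Mul(17, Rational(1, 39)) = Rational(17, 39) ≈ 0.43590)
Function('S')(n, G) = Rational(1482, 17) (Function('S')(n, G) = Mul(38, Pow(Rational(17, 39), -1)) = Mul(38, Rational(39, 17)) = Rational(1482, 17))
Add(2988, Function('S')(Function('Y')(X), Function('T')(F))) = Add(2988, Rational(1482, 17)) = Rational(52278, 17)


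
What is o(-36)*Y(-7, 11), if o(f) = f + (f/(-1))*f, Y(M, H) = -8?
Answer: 10656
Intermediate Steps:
o(f) = f - f**2 (o(f) = f + (f*(-1))*f = f + (-f)*f = f - f**2)
o(-36)*Y(-7, 11) = -36*(1 - 1*(-36))*(-8) = -36*(1 + 36)*(-8) = -36*37*(-8) = -1332*(-8) = 10656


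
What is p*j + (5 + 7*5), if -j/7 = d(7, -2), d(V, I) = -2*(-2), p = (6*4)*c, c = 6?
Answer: -3992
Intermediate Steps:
p = 144 (p = (6*4)*6 = 24*6 = 144)
d(V, I) = 4
j = -28 (j = -7*4 = -28)
p*j + (5 + 7*5) = 144*(-28) + (5 + 7*5) = -4032 + (5 + 35) = -4032 + 40 = -3992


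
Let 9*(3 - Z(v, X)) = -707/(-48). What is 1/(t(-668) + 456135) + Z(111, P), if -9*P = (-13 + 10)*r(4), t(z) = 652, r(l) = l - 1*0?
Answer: 269047975/197331984 ≈ 1.3634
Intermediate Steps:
r(l) = l (r(l) = l + 0 = l)
P = 4/3 (P = -(-13 + 10)*4/9 = -(-1)*4/3 = -⅑*(-12) = 4/3 ≈ 1.3333)
Z(v, X) = 589/432 (Z(v, X) = 3 - (-707)/(9*(-48)) = 3 - (-707)*(-1)/(9*48) = 3 - ⅑*707/48 = 3 - 707/432 = 589/432)
1/(t(-668) + 456135) + Z(111, P) = 1/(652 + 456135) + 589/432 = 1/456787 + 589/432 = 269047975/197331984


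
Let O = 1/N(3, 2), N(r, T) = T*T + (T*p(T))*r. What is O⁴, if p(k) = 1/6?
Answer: 1/625 ≈ 0.0016000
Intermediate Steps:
p(k) = ⅙
N(r, T) = T² + T*r/6 (N(r, T) = T*T + (T*(⅙))*r = T² + (T/6)*r = T² + T*r/6)
O = ⅕ (O = 1/((⅙)*2*(3 + 6*2)) = 1/((⅙)*2*(3 + 12)) = 1/((⅙)*2*15) = 1/5 = ⅕ ≈ 0.20000)
O⁴ = (⅕)⁴ = 1/625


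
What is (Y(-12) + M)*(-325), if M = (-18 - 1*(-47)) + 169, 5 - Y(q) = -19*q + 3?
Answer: 9100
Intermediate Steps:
Y(q) = 2 + 19*q (Y(q) = 5 - (-19*q + 3) = 5 - (3 - 19*q) = 5 + (-3 + 19*q) = 2 + 19*q)
M = 198 (M = (-18 + 47) + 169 = 29 + 169 = 198)
(Y(-12) + M)*(-325) = ((2 + 19*(-12)) + 198)*(-325) = ((2 - 228) + 198)*(-325) = (-226 + 198)*(-325) = -28*(-325) = 9100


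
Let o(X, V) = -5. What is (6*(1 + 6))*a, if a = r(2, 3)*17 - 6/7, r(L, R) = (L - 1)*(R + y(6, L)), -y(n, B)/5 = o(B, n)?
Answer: 19956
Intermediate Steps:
y(n, B) = 25 (y(n, B) = -5*(-5) = 25)
r(L, R) = (-1 + L)*(25 + R) (r(L, R) = (L - 1)*(R + 25) = (-1 + L)*(25 + R))
a = 3326/7 (a = (-25 - 1*3 + 25*2 + 2*3)*17 - 6/7 = (-25 - 3 + 50 + 6)*17 - 6*⅐ = 28*17 - 6/7 = 476 - 6/7 = 3326/7 ≈ 475.14)
(6*(1 + 6))*a = (6*(1 + 6))*(3326/7) = (6*7)*(3326/7) = 42*(3326/7) = 19956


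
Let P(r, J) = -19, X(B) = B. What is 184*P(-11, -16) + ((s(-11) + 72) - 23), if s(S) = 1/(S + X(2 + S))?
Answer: -68941/20 ≈ -3447.1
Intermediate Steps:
s(S) = 1/(2 + 2*S) (s(S) = 1/(S + (2 + S)) = 1/(2 + 2*S))
184*P(-11, -16) + ((s(-11) + 72) - 23) = 184*(-19) + ((1/(2*(1 - 11)) + 72) - 23) = -3496 + (((1/2)/(-10) + 72) - 23) = -3496 + (((1/2)*(-1/10) + 72) - 23) = -3496 + ((-1/20 + 72) - 23) = -3496 + (1439/20 - 23) = -3496 + 979/20 = -68941/20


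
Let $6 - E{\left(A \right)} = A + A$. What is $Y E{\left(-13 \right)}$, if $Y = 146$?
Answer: $4672$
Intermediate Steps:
$E{\left(A \right)} = 6 - 2 A$ ($E{\left(A \right)} = 6 - \left(A + A\right) = 6 - 2 A$)
$Y E{\left(-13 \right)} = 146 \left(6 - -26\right) = 146 \left(6 + 26\right) = 146 \cdot 32 = 4672$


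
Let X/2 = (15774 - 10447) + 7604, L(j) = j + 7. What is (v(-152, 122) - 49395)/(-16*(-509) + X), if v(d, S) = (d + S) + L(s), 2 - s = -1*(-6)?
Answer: -24711/17003 ≈ -1.4533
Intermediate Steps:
s = -4 (s = 2 - (-1)*(-6) = 2 - 1*6 = 2 - 6 = -4)
L(j) = 7 + j
v(d, S) = 3 + S + d (v(d, S) = (d + S) + (7 - 4) = (S + d) + 3 = 3 + S + d)
X = 25862 (X = 2*((15774 - 10447) + 7604) = 2*(5327 + 7604) = 2*12931 = 25862)
(v(-152, 122) - 49395)/(-16*(-509) + X) = ((3 + 122 - 152) - 49395)/(-16*(-509) + 25862) = (-27 - 49395)/(8144 + 25862) = -49422/34006 = -49422*1/34006 = -24711/17003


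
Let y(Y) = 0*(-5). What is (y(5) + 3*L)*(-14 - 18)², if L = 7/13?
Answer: 21504/13 ≈ 1654.2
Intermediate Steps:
L = 7/13 (L = 7*(1/13) = 7/13 ≈ 0.53846)
y(Y) = 0
(y(5) + 3*L)*(-14 - 18)² = (0 + 3*(7/13))*(-14 - 18)² = (0 + 21/13)*(-32)² = (21/13)*1024 = 21504/13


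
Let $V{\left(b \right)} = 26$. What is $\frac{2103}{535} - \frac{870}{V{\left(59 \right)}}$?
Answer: $- \frac{205386}{6955} \approx -29.531$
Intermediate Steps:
$\frac{2103}{535} - \frac{870}{V{\left(59 \right)}} = \frac{2103}{535} - \frac{870}{26} = 2103 \cdot \frac{1}{535} - \frac{435}{13} = \frac{2103}{535} - \frac{435}{13} = - \frac{205386}{6955}$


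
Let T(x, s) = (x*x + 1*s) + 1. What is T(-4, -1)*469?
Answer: 7504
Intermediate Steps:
T(x, s) = 1 + s + x**2 (T(x, s) = (x**2 + s) + 1 = (s + x**2) + 1 = 1 + s + x**2)
T(-4, -1)*469 = (1 - 1 + (-4)**2)*469 = (1 - 1 + 16)*469 = 16*469 = 7504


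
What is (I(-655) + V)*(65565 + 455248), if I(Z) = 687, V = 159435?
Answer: 83393619186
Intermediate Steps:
(I(-655) + V)*(65565 + 455248) = (687 + 159435)*(65565 + 455248) = 160122*520813 = 83393619186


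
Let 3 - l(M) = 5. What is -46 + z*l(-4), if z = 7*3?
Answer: -88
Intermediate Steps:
l(M) = -2 (l(M) = 3 - 1*5 = 3 - 5 = -2)
z = 21
-46 + z*l(-4) = -46 + 21*(-2) = -46 - 42 = -88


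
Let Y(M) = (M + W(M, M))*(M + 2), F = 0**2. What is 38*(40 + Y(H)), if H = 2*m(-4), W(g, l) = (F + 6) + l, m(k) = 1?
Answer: 3040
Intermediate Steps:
F = 0
W(g, l) = 6 + l (W(g, l) = (0 + 6) + l = 6 + l)
H = 2 (H = 2*1 = 2)
Y(M) = (2 + M)*(6 + 2*M) (Y(M) = (M + (6 + M))*(M + 2) = (6 + 2*M)*(2 + M) = (2 + M)*(6 + 2*M))
38*(40 + Y(H)) = 38*(40 + (12 + 2*2**2 + 10*2)) = 38*(40 + (12 + 2*4 + 20)) = 38*(40 + (12 + 8 + 20)) = 38*(40 + 40) = 38*80 = 3040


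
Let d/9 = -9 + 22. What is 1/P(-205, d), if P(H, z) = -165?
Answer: -1/165 ≈ -0.0060606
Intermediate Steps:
d = 117 (d = 9*(-9 + 22) = 9*13 = 117)
1/P(-205, d) = 1/(-165) = -1/165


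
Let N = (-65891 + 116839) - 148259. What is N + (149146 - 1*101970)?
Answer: -50135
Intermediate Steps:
N = -97311 (N = 50948 - 148259 = -97311)
N + (149146 - 1*101970) = -97311 + (149146 - 1*101970) = -97311 + (149146 - 101970) = -97311 + 47176 = -50135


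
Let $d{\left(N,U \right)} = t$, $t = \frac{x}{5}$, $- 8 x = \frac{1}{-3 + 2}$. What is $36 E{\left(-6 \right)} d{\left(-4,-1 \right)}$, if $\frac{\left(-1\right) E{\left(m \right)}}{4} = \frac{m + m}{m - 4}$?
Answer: $- \frac{108}{25} \approx -4.32$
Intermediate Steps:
$E{\left(m \right)} = - \frac{8 m}{-4 + m}$ ($E{\left(m \right)} = - 4 \frac{m + m}{m - 4} = - 4 \frac{2 m}{-4 + m} = - \frac{8 m}{-4 + m}$)
$x = \frac{1}{8}$ ($x = - \frac{1}{8 \left(-3 + 2\right)} = - \frac{1}{8 \left(-1\right)} = \left(- \frac{1}{8}\right) \left(-1\right) = \frac{1}{8} \approx 0.125$)
$t = \frac{1}{40}$ ($t = \frac{1}{8 \cdot 5} = \frac{1}{8} \cdot \frac{1}{5} = \frac{1}{40} \approx 0.025$)
$d{\left(N,U \right)} = \frac{1}{40}$
$36 E{\left(-6 \right)} d{\left(-4,-1 \right)} = 36 \left(\left(-8\right) \left(-6\right) \frac{1}{-4 - 6}\right) \frac{1}{40} = 36 \left(\left(-8\right) \left(-6\right) \frac{1}{-10}\right) \frac{1}{40} = 36 \left(\left(-8\right) \left(-6\right) \left(- \frac{1}{10}\right)\right) \frac{1}{40} = 36 \left(- \frac{24}{5}\right) \frac{1}{40} = \left(- \frac{864}{5}\right) \frac{1}{40} = - \frac{108}{25}$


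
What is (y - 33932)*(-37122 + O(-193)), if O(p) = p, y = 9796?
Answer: 900634840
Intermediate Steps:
(y - 33932)*(-37122 + O(-193)) = (9796 - 33932)*(-37122 - 193) = -24136*(-37315) = 900634840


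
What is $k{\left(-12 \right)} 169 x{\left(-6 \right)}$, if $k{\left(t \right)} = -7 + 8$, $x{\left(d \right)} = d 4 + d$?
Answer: $-5070$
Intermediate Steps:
$x{\left(d \right)} = 5 d$ ($x{\left(d \right)} = 4 d + d = 5 d$)
$k{\left(t \right)} = 1$
$k{\left(-12 \right)} 169 x{\left(-6 \right)} = 1 \cdot 169 \cdot 5 \left(-6\right) = 169 \left(-30\right) = -5070$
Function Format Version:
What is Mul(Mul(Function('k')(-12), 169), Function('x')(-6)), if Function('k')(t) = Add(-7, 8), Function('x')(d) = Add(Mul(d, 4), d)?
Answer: -5070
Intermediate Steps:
Function('x')(d) = Mul(5, d) (Function('x')(d) = Add(Mul(4, d), d) = Mul(5, d))
Function('k')(t) = 1
Mul(Mul(Function('k')(-12), 169), Function('x')(-6)) = Mul(Mul(1, 169), Mul(5, -6)) = Mul(169, -30) = -5070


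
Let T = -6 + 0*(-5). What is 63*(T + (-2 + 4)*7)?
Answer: 504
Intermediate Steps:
T = -6 (T = -6 + 0 = -6)
63*(T + (-2 + 4)*7) = 63*(-6 + (-2 + 4)*7) = 63*(-6 + 2*7) = 63*(-6 + 14) = 63*8 = 504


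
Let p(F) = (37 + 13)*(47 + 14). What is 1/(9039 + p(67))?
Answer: 1/12089 ≈ 8.2720e-5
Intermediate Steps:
p(F) = 3050 (p(F) = 50*61 = 3050)
1/(9039 + p(67)) = 1/(9039 + 3050) = 1/12089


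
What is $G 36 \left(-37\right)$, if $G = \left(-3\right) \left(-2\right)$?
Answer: $-7992$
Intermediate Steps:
$G = 6$
$G 36 \left(-37\right) = 6 \cdot 36 \left(-37\right) = 216 \left(-37\right) = -7992$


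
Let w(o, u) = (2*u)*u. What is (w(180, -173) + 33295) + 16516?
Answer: 109669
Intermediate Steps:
w(o, u) = 2*u²
(w(180, -173) + 33295) + 16516 = (2*(-173)² + 33295) + 16516 = (2*29929 + 33295) + 16516 = (59858 + 33295) + 16516 = 93153 + 16516 = 109669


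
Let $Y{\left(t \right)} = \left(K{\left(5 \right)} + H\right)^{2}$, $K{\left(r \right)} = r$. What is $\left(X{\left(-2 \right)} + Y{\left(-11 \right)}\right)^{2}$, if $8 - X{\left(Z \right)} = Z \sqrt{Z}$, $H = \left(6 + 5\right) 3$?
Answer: $2108296 + 5808 i \sqrt{2} \approx 2.1083 \cdot 10^{6} + 8213.8 i$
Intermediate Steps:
$H = 33$ ($H = 11 \cdot 3 = 33$)
$Y{\left(t \right)} = 1444$ ($Y{\left(t \right)} = \left(5 + 33\right)^{2} = 38^{2} = 1444$)
$X{\left(Z \right)} = 8 - Z^{\frac{3}{2}}$ ($X{\left(Z \right)} = 8 - Z \sqrt{Z} = 8 - Z^{\frac{3}{2}}$)
$\left(X{\left(-2 \right)} + Y{\left(-11 \right)}\right)^{2} = \left(\left(8 - \left(-2\right)^{\frac{3}{2}}\right) + 1444\right)^{2} = \left(\left(8 - - 2 i \sqrt{2}\right) + 1444\right)^{2} = \left(\left(8 + 2 i \sqrt{2}\right) + 1444\right)^{2} = \left(1452 + 2 i \sqrt{2}\right)^{2}$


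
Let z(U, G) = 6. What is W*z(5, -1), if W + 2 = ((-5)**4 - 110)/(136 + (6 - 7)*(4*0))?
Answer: 729/68 ≈ 10.721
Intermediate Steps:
W = 243/136 (W = -2 + ((-5)**4 - 110)/(136 + (6 - 7)*(4*0)) = -2 + (625 - 110)/(136 - 1*0) = -2 + 515/(136 + 0) = -2 + 515/136 = 243/136 ≈ 1.7868)
W*z(5, -1) = (243/136)*6 = 729/68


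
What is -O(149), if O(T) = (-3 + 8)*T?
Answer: -745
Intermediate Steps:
O(T) = 5*T
-O(149) = -5*149 = -1*745 = -745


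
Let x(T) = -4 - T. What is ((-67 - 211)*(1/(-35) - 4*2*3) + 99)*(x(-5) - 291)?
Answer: -13761254/7 ≈ -1.9659e+6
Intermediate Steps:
((-67 - 211)*(1/(-35) - 4*2*3) + 99)*(x(-5) - 291) = ((-67 - 211)*(1/(-35) - 4*2*3) + 99)*((-4 - 1*(-5)) - 291) = (-278*(-1/35 - 8*3) + 99)*((-4 + 5) - 291) = (-278*(-1/35 - 24) + 99)*(1 - 291) = (-278*(-841/35) + 99)*(-290) = (233798/35 + 99)*(-290) = (237263/35)*(-290) = -13761254/7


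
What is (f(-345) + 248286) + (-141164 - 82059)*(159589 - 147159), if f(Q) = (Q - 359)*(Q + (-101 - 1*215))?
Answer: -2773948260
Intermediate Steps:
f(Q) = (-359 + Q)*(-316 + Q) (f(Q) = (-359 + Q)*(Q + (-101 - 215)) = (-359 + Q)*(Q - 316) = (-359 + Q)*(-316 + Q))
(f(-345) + 248286) + (-141164 - 82059)*(159589 - 147159) = ((113444 + (-345)**2 - 675*(-345)) + 248286) + (-141164 - 82059)*(159589 - 147159) = ((113444 + 119025 + 232875) + 248286) - 223223*12430 = (465344 + 248286) - 2774661890 = 713630 - 2774661890 = -2773948260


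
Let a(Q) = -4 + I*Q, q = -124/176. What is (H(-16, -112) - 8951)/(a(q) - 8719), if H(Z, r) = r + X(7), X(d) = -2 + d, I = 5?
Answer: 398552/383967 ≈ 1.0380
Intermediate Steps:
q = -31/44 (q = -124*1/176 = -31/44 ≈ -0.70455)
a(Q) = -4 + 5*Q
H(Z, r) = 5 + r (H(Z, r) = r + (-2 + 7) = r + 5 = 5 + r)
(H(-16, -112) - 8951)/(a(q) - 8719) = ((5 - 112) - 8951)/((-4 + 5*(-31/44)) - 8719) = (-107 - 8951)/((-4 - 155/44) - 8719) = -9058/(-331/44 - 8719) = -9058/(-383967/44) = -9058*(-44/383967) = 398552/383967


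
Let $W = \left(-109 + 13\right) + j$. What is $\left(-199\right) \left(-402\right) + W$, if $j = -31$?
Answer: $79871$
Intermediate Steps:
$W = -127$ ($W = \left(-109 + 13\right) - 31 = -96 - 31 = -127$)
$\left(-199\right) \left(-402\right) + W = \left(-199\right) \left(-402\right) - 127 = 79998 - 127 = 79871$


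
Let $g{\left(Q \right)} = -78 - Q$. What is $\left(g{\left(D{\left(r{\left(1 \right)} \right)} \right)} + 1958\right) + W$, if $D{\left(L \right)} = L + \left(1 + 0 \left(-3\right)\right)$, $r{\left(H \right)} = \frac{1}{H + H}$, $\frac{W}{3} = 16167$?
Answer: $\frac{100759}{2} \approx 50380.0$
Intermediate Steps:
$W = 48501$ ($W = 3 \cdot 16167 = 48501$)
$r{\left(H \right)} = \frac{1}{2 H}$
$D{\left(L \right)} = 1 + L$ ($D{\left(L \right)} = L + \left(1 + 0\right) = L + 1 = 1 + L$)
$\left(g{\left(D{\left(r{\left(1 \right)} \right)} \right)} + 1958\right) + W = \left(\left(-78 - \left(1 + \frac{1}{2 \cdot 1}\right)\right) + 1958\right) + 48501 = \left(\left(-78 - \left(1 + \frac{1}{2} \cdot 1\right)\right) + 1958\right) + 48501 = \left(\left(-78 - \left(1 + \frac{1}{2}\right)\right) + 1958\right) + 48501 = \left(\left(-78 - \frac{3}{2}\right) + 1958\right) + 48501 = \left(- \frac{159}{2} + 1958\right) + 48501 = \frac{3757}{2} + 48501 = \frac{100759}{2}$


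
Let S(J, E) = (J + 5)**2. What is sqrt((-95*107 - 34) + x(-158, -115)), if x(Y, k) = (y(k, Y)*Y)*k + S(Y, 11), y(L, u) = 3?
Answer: 2*sqrt(16930) ≈ 260.23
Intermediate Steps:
S(J, E) = (5 + J)**2
x(Y, k) = (5 + Y)**2 + 3*Y*k (x(Y, k) = (3*Y)*k + (5 + Y)**2 = 3*Y*k + (5 + Y)**2 = (5 + Y)**2 + 3*Y*k)
sqrt((-95*107 - 34) + x(-158, -115)) = sqrt((-95*107 - 34) + ((5 - 158)**2 + 3*(-158)*(-115))) = sqrt((-10165 - 34) + ((-153)**2 + 54510)) = sqrt(-10199 + (23409 + 54510)) = sqrt(-10199 + 77919) = sqrt(67720) = 2*sqrt(16930)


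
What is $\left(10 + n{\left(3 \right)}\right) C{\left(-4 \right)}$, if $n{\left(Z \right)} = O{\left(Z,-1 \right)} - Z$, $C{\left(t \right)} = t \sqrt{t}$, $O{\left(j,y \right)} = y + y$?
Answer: $- 40 i \approx - 40.0 i$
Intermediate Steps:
$O{\left(j,y \right)} = 2 y$
$C{\left(t \right)} = t^{\frac{3}{2}}$
$n{\left(Z \right)} = -2 - Z$ ($n{\left(Z \right)} = 2 \left(-1\right) - Z = -2 - Z$)
$\left(10 + n{\left(3 \right)}\right) C{\left(-4 \right)} = \left(10 - 5\right) \left(-4\right)^{\frac{3}{2}} = \left(10 - 5\right) \left(- 8 i\right) = 5 \left(- 8 i\right) = - 40 i$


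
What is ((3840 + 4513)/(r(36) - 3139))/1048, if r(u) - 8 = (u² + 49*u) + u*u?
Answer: 8353/1283800 ≈ 0.0065065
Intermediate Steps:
r(u) = 8 + 2*u² + 49*u (r(u) = 8 + ((u² + 49*u) + u*u) = 8 + ((u² + 49*u) + u²) = 8 + (2*u² + 49*u) = 8 + 2*u² + 49*u)
((3840 + 4513)/(r(36) - 3139))/1048 = ((3840 + 4513)/((8 + 2*36² + 49*36) - 3139))/1048 = (8353/((8 + 2*1296 + 1764) - 3139))*(1/1048) = (8353/((8 + 2592 + 1764) - 3139))*(1/1048) = (8353/(4364 - 3139))*(1/1048) = (8353/1225)*(1/1048) = 8353/1283800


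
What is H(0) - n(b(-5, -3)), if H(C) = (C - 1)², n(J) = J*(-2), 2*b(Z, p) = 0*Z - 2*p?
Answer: 7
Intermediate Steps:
b(Z, p) = -p (b(Z, p) = (0*Z - 2*p)/2 = (0 - 2*p)/2 = (-2*p)/2 = -p)
n(J) = -2*J
H(C) = (-1 + C)²
H(0) - n(b(-5, -3)) = (-1 + 0)² - (-2)*(-1*(-3)) = (-1)² - (-2)*3 = 1 - 1*(-6) = 1 + 6 = 7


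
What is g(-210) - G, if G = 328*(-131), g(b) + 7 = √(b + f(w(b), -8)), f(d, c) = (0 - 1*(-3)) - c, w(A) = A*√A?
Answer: 42961 + I*√199 ≈ 42961.0 + 14.107*I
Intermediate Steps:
w(A) = A^(3/2)
f(d, c) = 3 - c (f(d, c) = (0 + 3) - c = 3 - c)
g(b) = -7 + √(11 + b) (g(b) = -7 + √(b + (3 - 1*(-8))) = -7 + √(b + (3 + 8)) = -7 + √(b + 11) = -7 + √(11 + b))
G = -42968
g(-210) - G = (-7 + √(11 - 210)) - 1*(-42968) = (-7 + √(-199)) + 42968 = (-7 + I*√199) + 42968 = 42961 + I*√199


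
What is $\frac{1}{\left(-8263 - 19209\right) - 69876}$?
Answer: $- \frac{1}{97348} \approx -1.0272 \cdot 10^{-5}$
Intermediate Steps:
$\frac{1}{\left(-8263 - 19209\right) - 69876} = \frac{1}{-27472 - 69876} = \frac{1}{-97348} = - \frac{1}{97348}$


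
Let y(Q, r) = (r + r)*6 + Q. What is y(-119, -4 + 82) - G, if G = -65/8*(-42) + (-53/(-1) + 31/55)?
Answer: 92881/220 ≈ 422.19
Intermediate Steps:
y(Q, r) = Q + 12*r (y(Q, r) = (2*r)*6 + Q = 12*r + Q = Q + 12*r)
G = 86859/220 (G = -65*⅛*(-42) + (-53*(-1) + 31*(1/55)) = -65/8*(-42) + (53 + 31/55) = 1365/4 + 2946/55 = 86859/220 ≈ 394.81)
y(-119, -4 + 82) - G = (-119 + 12*(-4 + 82)) - 1*86859/220 = (-119 + 12*78) - 86859/220 = (-119 + 936) - 86859/220 = 817 - 86859/220 = 92881/220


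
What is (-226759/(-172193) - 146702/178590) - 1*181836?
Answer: -2795897978528498/15375973935 ≈ -1.8184e+5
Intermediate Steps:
(-226759/(-172193) - 146702/178590) - 1*181836 = (-226759*(-1/172193) - 146702*1/178590) - 181836 = (226759/172193 - 73351/89295) - 181836 = 7617916162/15375973935 - 181836 = -2795897978528498/15375973935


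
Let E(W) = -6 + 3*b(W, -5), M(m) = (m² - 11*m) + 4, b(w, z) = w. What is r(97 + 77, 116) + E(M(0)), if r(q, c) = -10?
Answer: -4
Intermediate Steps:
M(m) = 4 + m² - 11*m
E(W) = -6 + 3*W
r(97 + 77, 116) + E(M(0)) = -10 + (-6 + 3*(4 + 0² - 11*0)) = -10 + (-6 + 3*(4 + 0 + 0)) = -10 + (-6 + 3*4) = -10 + (-6 + 12) = -10 + 6 = -4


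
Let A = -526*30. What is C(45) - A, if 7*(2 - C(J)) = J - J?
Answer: 15782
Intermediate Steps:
A = -15780
C(J) = 2 (C(J) = 2 - (J - J)/7 = 2 - 1/7*0 = 2 + 0 = 2)
C(45) - A = 2 - 1*(-15780) = 2 + 15780 = 15782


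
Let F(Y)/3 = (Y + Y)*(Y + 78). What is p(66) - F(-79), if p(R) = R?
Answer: -408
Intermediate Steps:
F(Y) = 6*Y*(78 + Y) (F(Y) = 3*((Y + Y)*(Y + 78)) = 3*((2*Y)*(78 + Y)) = 3*(2*Y*(78 + Y)) = 6*Y*(78 + Y))
p(66) - F(-79) = 66 - 6*(-79)*(78 - 79) = 66 - 6*(-79)*(-1) = 66 - 1*474 = 66 - 474 = -408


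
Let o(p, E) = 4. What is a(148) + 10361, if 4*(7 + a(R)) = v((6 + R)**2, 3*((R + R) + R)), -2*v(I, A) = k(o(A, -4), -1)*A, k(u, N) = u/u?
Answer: 20375/2 ≈ 10188.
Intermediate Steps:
k(u, N) = 1
v(I, A) = -A/2
a(R) = -7 - 9*R/8 (a(R) = -7 + (-3*((R + R) + R)/2)/4 = -7 + (-3*(2*R + R)/2)/4 = -7 + (-3*3*R/2)/4 = -7 + (-9*R/2)/4 = -7 - 9*R/8)
a(148) + 10361 = (-7 - 9/8*148) + 10361 = (-7 - 333/2) + 10361 = -347/2 + 10361 = 20375/2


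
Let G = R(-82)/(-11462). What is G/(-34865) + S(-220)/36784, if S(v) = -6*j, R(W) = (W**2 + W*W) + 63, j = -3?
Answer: 9198799/17583395720 ≈ 0.00052315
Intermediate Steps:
R(W) = 63 + 2*W**2 (R(W) = (W**2 + W**2) + 63 = 2*W**2 + 63 = 63 + 2*W**2)
S(v) = 18 (S(v) = -6*(-3) = 18)
G = -13511/11462 (G = (63 + 2*(-82)**2)/(-11462) = (63 + 2*6724)*(-1/11462) = (63 + 13448)*(-1/11462) = 13511*(-1/11462) = -13511/11462 ≈ -1.1788)
G/(-34865) + S(-220)/36784 = -13511/11462/(-34865) + 18/36784 = -13511/11462*(-1/34865) + 18*(1/36784) = 13511/399622630 + 9/18392 = 9198799/17583395720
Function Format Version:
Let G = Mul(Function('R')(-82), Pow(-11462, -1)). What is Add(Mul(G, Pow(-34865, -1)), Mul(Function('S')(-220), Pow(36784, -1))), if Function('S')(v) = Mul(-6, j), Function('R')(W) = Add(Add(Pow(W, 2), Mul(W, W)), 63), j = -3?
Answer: Rational(9198799, 17583395720) ≈ 0.00052315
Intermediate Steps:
Function('R')(W) = Add(63, Mul(2, Pow(W, 2))) (Function('R')(W) = Add(Add(Pow(W, 2), Pow(W, 2)), 63) = Add(Mul(2, Pow(W, 2)), 63) = Add(63, Mul(2, Pow(W, 2))))
Function('S')(v) = 18 (Function('S')(v) = Mul(-6, -3) = 18)
G = Rational(-13511, 11462) (G = Mul(Add(63, Mul(2, Pow(-82, 2))), Pow(-11462, -1)) = Mul(Add(63, Mul(2, 6724)), Rational(-1, 11462)) = Mul(Add(63, 13448), Rational(-1, 11462)) = Mul(13511, Rational(-1, 11462)) = Rational(-13511, 11462) ≈ -1.1788)
Add(Mul(G, Pow(-34865, -1)), Mul(Function('S')(-220), Pow(36784, -1))) = Add(Mul(Rational(-13511, 11462), Pow(-34865, -1)), Mul(18, Pow(36784, -1))) = Add(Mul(Rational(-13511, 11462), Rational(-1, 34865)), Mul(18, Rational(1, 36784))) = Add(Rational(13511, 399622630), Rational(9, 18392)) = Rational(9198799, 17583395720)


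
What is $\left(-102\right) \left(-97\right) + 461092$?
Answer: $470986$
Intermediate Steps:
$\left(-102\right) \left(-97\right) + 461092 = 9894 + 461092 = 470986$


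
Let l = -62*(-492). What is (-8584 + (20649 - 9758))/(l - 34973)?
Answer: -2307/4469 ≈ -0.51622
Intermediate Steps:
l = 30504
(-8584 + (20649 - 9758))/(l - 34973) = (-8584 + (20649 - 9758))/(30504 - 34973) = (-8584 + 10891)/(-4469) = 2307*(-1/4469) = -2307/4469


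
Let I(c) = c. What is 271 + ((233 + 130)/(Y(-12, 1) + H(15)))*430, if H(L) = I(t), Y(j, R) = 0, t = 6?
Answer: 26286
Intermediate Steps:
H(L) = 6
271 + ((233 + 130)/(Y(-12, 1) + H(15)))*430 = 271 + ((233 + 130)/(0 + 6))*430 = 271 + (363/6)*430 = 271 + (363*(1/6))*430 = 271 + (121/2)*430 = 271 + 26015 = 26286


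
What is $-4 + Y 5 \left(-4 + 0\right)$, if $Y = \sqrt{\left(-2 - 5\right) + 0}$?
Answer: $-4 - 20 i \sqrt{7} \approx -4.0 - 52.915 i$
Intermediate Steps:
$Y = i \sqrt{7}$ ($Y = \sqrt{-7 + 0} = \sqrt{-7} = i \sqrt{7} \approx 2.6458 i$)
$-4 + Y 5 \left(-4 + 0\right) = -4 + i \sqrt{7} \cdot 5 \left(-4 + 0\right) = -4 + i \sqrt{7} \cdot 5 \left(-4\right) = -4 + i \sqrt{7} \left(-20\right) = -4 - 20 i \sqrt{7}$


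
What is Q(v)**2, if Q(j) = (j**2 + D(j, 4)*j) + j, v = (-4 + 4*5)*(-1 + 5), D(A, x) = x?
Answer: 19501056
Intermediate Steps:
v = 64 (v = (-4 + 20)*4 = 16*4 = 64)
Q(j) = j**2 + 5*j (Q(j) = (j**2 + 4*j) + j = j**2 + 5*j)
Q(v)**2 = (64*(5 + 64))**2 = (64*69)**2 = 4416**2 = 19501056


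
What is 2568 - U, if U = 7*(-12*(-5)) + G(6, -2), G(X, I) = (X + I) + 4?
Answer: 2140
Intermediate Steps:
G(X, I) = 4 + I + X (G(X, I) = (I + X) + 4 = 4 + I + X)
U = 428 (U = 7*(-12*(-5)) + (4 - 2 + 6) = 7*60 + 8 = 420 + 8 = 428)
2568 - U = 2568 - 1*428 = 2568 - 428 = 2140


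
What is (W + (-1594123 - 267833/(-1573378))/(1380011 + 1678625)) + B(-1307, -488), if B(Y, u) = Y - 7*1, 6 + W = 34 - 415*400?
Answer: -805048080799354349/4812390592408 ≈ -1.6729e+5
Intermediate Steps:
W = -165972 (W = -6 + (34 - 415*400) = -6 + (34 - 166000) = -6 - 165966 = -165972)
B(Y, u) = -7 + Y (B(Y, u) = Y - 7 = -7 + Y)
(W + (-1594123 - 267833/(-1573378))/(1380011 + 1678625)) + B(-1307, -488) = (-165972 + (-1594123 - 267833/(-1573378))/(1380011 + 1678625)) + (-7 - 1307) = (-165972 + (-1594123 - 267833*(-1/1573378))/3058636) - 1314 = (-165972 + (-1594123 + 267833/1573378)*(1/3058636)) - 1314 = (-165972 - 2508157789661/1573378*1/3058636) - 1314 = (-165972 - 2508157789661/4812390592408) - 1314 = -798724599560930237/4812390592408 - 1314 = -805048080799354349/4812390592408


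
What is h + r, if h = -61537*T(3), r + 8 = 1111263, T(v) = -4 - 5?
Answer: 1665088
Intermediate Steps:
T(v) = -9
r = 1111255 (r = -8 + 1111263 = 1111255)
h = 553833 (h = -61537*(-9) = 553833)
h + r = 553833 + 1111255 = 1665088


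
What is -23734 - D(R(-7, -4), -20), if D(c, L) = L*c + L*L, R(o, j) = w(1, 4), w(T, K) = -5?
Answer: -24234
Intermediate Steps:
R(o, j) = -5
D(c, L) = L² + L*c (D(c, L) = L*c + L² = L² + L*c)
-23734 - D(R(-7, -4), -20) = -23734 - (-20)*(-20 - 5) = -23734 - (-20)*(-25) = -23734 - 1*500 = -23734 - 500 = -24234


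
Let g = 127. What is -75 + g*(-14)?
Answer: -1853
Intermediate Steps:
-75 + g*(-14) = -75 + 127*(-14) = -75 - 1778 = -1853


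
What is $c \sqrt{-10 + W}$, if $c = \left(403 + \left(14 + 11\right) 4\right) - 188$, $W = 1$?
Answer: $945 i \approx 945.0 i$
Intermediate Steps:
$c = 315$ ($c = \left(403 + 25 \cdot 4\right) - 188 = \left(403 + 100\right) - 188 = 503 - 188 = 315$)
$c \sqrt{-10 + W} = 315 \sqrt{-10 + 1} = 315 \sqrt{-9} = 315 \cdot 3 i = 945 i$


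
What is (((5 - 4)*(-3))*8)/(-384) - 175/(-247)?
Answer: 3047/3952 ≈ 0.77100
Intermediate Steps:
(((5 - 4)*(-3))*8)/(-384) - 175/(-247) = ((1*(-3))*8)*(-1/384) - 175*(-1/247) = -3*8*(-1/384) + 175/247 = -24*(-1/384) + 175/247 = 1/16 + 175/247 = 3047/3952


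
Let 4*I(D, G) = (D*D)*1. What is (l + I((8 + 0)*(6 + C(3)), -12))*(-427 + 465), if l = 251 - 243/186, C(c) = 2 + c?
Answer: 2574747/31 ≈ 83056.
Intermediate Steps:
l = 15481/62 (l = 251 - 243/186 = 251 - 1*81/62 = 251 - 81/62 = 15481/62 ≈ 249.69)
I(D, G) = D²/4 (I(D, G) = ((D*D)*1)/4 = (D²*1)/4 = D²/4)
(l + I((8 + 0)*(6 + C(3)), -12))*(-427 + 465) = (15481/62 + ((8 + 0)*(6 + (2 + 3)))²/4)*(-427 + 465) = (15481/62 + (8*(6 + 5))²/4)*38 = (15481/62 + (8*11)²/4)*38 = (15481/62 + (¼)*88²)*38 = (15481/62 + (¼)*7744)*38 = (15481/62 + 1936)*38 = (135513/62)*38 = 2574747/31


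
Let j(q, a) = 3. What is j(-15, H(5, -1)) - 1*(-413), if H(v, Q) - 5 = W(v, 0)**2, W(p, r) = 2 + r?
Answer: 416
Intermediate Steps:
H(v, Q) = 9 (H(v, Q) = 5 + (2 + 0)**2 = 5 + 2**2 = 5 + 4 = 9)
j(-15, H(5, -1)) - 1*(-413) = 3 - 1*(-413) = 3 + 413 = 416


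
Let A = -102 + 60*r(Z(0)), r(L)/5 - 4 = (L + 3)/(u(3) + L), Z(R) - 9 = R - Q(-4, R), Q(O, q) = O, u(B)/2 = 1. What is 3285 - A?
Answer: 1867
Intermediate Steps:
u(B) = 2 (u(B) = 2*1 = 2)
Z(R) = 13 + R (Z(R) = 9 + (R - 1*(-4)) = 9 + (R + 4) = 9 + (4 + R) = 13 + R)
r(L) = 20 + 5*(3 + L)/(2 + L) (r(L) = 20 + 5*((L + 3)/(2 + L)) = 20 + 5*((3 + L)/(2 + L)) = 20 + 5*(3 + L)/(2 + L))
A = 1418 (A = -102 + 60*(5*(11 + 5*(13 + 0))/(2 + (13 + 0))) = -102 + 60*(5*(11 + 5*13)/(2 + 13)) = -102 + 60*(5*(11 + 65)/15) = -102 + 60*(5*(1/15)*76) = -102 + 60*(76/3) = -102 + 1520 = 1418)
3285 - A = 3285 - 1*1418 = 3285 - 1418 = 1867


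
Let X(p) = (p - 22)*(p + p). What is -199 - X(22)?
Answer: -199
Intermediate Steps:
X(p) = 2*p*(-22 + p) (X(p) = (-22 + p)*(2*p) = 2*p*(-22 + p))
-199 - X(22) = -199 - 2*22*(-22 + 22) = -199 - 2*22*0 = -199 - 1*0 = -199 + 0 = -199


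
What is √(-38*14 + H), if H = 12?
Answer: 2*I*√130 ≈ 22.803*I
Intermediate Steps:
√(-38*14 + H) = √(-38*14 + 12) = √(-532 + 12) = √(-520) = 2*I*√130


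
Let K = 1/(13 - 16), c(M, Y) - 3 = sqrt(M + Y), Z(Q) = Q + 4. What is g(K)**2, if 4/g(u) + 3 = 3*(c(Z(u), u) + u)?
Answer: 16/(5 + sqrt(30))**2 ≈ 0.14576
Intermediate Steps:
Z(Q) = 4 + Q
c(M, Y) = 3 + sqrt(M + Y)
K = -1/3 (K = 1/(-3) = -1/3 ≈ -0.33333)
g(u) = 4/(6 + 3*u + 3*sqrt(4 + 2*u)) (g(u) = 4/(-3 + 3*((3 + sqrt((4 + u) + u)) + u)) = 4/(-3 + 3*((3 + sqrt(4 + 2*u)) + u)) = 4/(-3 + 3*(3 + u + sqrt(4 + 2*u))) = 4/(-3 + (9 + 3*u + 3*sqrt(4 + 2*u))) = 4/(6 + 3*u + 3*sqrt(4 + 2*u)))
g(K)**2 = (4/(3*(2 - 1/3 + sqrt(2)*sqrt(2 - 1/3))))**2 = (4/(3*(2 - 1/3 + sqrt(2)*sqrt(5/3))))**2 = (4/(3*(2 - 1/3 + sqrt(2)*(sqrt(15)/3))))**2 = (4/(3*(2 - 1/3 + sqrt(30)/3)))**2 = (4/(3*(5/3 + sqrt(30)/3)))**2 = 16/(9*(5/3 + sqrt(30)/3)**2)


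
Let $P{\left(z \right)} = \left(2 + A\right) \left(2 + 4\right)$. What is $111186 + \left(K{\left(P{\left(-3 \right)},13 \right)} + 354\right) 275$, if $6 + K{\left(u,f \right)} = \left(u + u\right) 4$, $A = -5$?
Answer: $167286$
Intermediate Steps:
$P{\left(z \right)} = -18$ ($P{\left(z \right)} = \left(2 - 5\right) \left(2 + 4\right) = \left(-3\right) 6 = -18$)
$K{\left(u,f \right)} = -6 + 8 u$ ($K{\left(u,f \right)} = -6 + \left(u + u\right) 4 = -6 + 2 u 4 = -6 + 8 u$)
$111186 + \left(K{\left(P{\left(-3 \right)},13 \right)} + 354\right) 275 = 111186 + \left(\left(-6 + 8 \left(-18\right)\right) + 354\right) 275 = 111186 + \left(\left(-6 - 144\right) + 354\right) 275 = 111186 + \left(-150 + 354\right) 275 = 111186 + 204 \cdot 275 = 111186 + 56100 = 167286$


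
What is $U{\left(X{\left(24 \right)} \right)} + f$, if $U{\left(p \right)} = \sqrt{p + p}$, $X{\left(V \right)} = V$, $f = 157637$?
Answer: $157637 + 4 \sqrt{3} \approx 1.5764 \cdot 10^{5}$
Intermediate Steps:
$U{\left(p \right)} = \sqrt{2} \sqrt{p}$ ($U{\left(p \right)} = \sqrt{2 p} = \sqrt{2} \sqrt{p}$)
$U{\left(X{\left(24 \right)} \right)} + f = \sqrt{2} \sqrt{24} + 157637 = \sqrt{2} \cdot 2 \sqrt{6} + 157637 = 4 \sqrt{3} + 157637 = 157637 + 4 \sqrt{3}$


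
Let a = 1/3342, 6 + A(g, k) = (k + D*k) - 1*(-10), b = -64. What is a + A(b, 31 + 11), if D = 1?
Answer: 294097/3342 ≈ 88.000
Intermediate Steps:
A(g, k) = 4 + 2*k (A(g, k) = -6 + ((k + 1*k) - 1*(-10)) = -6 + ((k + k) + 10) = -6 + (2*k + 10) = -6 + (10 + 2*k) = 4 + 2*k)
a = 1/3342 ≈ 0.00029922
a + A(b, 31 + 11) = 1/3342 + (4 + 2*(31 + 11)) = 1/3342 + (4 + 2*42) = 1/3342 + (4 + 84) = 1/3342 + 88 = 294097/3342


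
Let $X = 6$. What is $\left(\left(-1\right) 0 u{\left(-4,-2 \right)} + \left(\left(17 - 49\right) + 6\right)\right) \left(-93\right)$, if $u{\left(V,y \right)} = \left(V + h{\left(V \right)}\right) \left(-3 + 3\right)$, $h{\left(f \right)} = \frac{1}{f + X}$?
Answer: $2418$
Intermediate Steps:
$h{\left(f \right)} = \frac{1}{6 + f}$ ($h{\left(f \right)} = \frac{1}{f + 6} = \frac{1}{6 + f}$)
$u{\left(V,y \right)} = 0$ ($u{\left(V,y \right)} = \left(V + \frac{1}{6 + V}\right) \left(-3 + 3\right) = \left(V + \frac{1}{6 + V}\right) 0 = 0$)
$\left(\left(-1\right) 0 u{\left(-4,-2 \right)} + \left(\left(17 - 49\right) + 6\right)\right) \left(-93\right) = \left(\left(-1\right) 0 \cdot 0 + \left(\left(17 - 49\right) + 6\right)\right) \left(-93\right) = \left(0 \cdot 0 + \left(-32 + 6\right)\right) \left(-93\right) = \left(0 - 26\right) \left(-93\right) = \left(-26\right) \left(-93\right) = 2418$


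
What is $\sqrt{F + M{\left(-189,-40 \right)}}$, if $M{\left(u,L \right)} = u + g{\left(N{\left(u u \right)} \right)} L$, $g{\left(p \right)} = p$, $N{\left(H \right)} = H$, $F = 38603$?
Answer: $i \sqrt{1390426} \approx 1179.2 i$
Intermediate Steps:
$M{\left(u,L \right)} = u + L u^{2}$ ($M{\left(u,L \right)} = u + u u L = u + u^{2} L = u + L u^{2}$)
$\sqrt{F + M{\left(-189,-40 \right)}} = \sqrt{38603 - 189 \left(1 - -7560\right)} = \sqrt{38603 - 189 \left(1 + 7560\right)} = \sqrt{38603 - 1429029} = \sqrt{-1390426} = i \sqrt{1390426}$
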